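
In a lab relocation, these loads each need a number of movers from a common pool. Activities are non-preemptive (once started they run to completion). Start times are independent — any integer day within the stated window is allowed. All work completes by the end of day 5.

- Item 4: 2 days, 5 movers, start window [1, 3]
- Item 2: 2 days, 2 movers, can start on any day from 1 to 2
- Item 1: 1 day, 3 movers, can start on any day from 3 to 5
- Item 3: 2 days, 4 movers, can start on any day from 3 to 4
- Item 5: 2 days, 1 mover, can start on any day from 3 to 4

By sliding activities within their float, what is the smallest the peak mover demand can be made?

Early-start (Item 4@1, Item 2@1, Item 1@3, Item 3@3, Item 5@3) gives peak 8: d1:7  d2:7  d3:8  d4:5  d5:0.
Shift Item 5→4.
Schedule Item 4@1, Item 2@1, Item 1@3, Item 3@3, Item 5@4: d1:7  d2:7  d3:7  d4:5  d5:1 — peak 7.

7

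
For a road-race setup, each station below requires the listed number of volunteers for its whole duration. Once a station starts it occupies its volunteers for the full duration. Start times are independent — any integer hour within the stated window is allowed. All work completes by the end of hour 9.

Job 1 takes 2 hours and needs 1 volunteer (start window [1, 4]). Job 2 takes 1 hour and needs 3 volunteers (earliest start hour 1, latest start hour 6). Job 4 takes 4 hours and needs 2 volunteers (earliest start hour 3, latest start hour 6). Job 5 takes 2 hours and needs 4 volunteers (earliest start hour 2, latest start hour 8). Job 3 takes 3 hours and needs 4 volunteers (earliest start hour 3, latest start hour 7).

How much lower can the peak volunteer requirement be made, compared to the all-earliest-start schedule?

Early-start peak: h1:4  h2:5  h3:10  h4:6  h5:6  h6:2  h7:0  h8:0  h9:0 ⇒ 10.
Leveled (Job 1@1, Job 2@1, Job 4@3, Job 5@2, Job 3@4): h1:4  h2:5  h3:6  h4:6  h5:6  h6:6  h7:0  h8:0  h9:0 ⇒ 6.
Reduction 10 − 6 = 4.

4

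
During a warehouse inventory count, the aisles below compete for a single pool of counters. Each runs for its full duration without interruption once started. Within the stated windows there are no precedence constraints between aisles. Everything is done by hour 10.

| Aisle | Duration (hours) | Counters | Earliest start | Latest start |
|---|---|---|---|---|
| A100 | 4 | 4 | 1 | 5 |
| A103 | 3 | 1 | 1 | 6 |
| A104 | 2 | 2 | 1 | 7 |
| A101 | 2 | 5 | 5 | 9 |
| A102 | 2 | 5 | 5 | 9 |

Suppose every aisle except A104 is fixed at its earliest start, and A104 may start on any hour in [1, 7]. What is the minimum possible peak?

A104@1: h1:7  h2:7  h3:5  h4:4  h5:10  h6:10  h7:0  h8:0  h9:0  h10:0 → peak 10
A104@2: h1:5  h2:7  h3:7  h4:4  h5:10  h6:10  h7:0  h8:0  h9:0  h10:0 → peak 10
A104@3: h1:5  h2:5  h3:7  h4:6  h5:10  h6:10  h7:0  h8:0  h9:0  h10:0 → peak 10
A104@4: h1:5  h2:5  h3:5  h4:6  h5:12  h6:10  h7:0  h8:0  h9:0  h10:0 → peak 12
A104@5: h1:5  h2:5  h3:5  h4:4  h5:12  h6:12  h7:0  h8:0  h9:0  h10:0 → peak 12
A104@6: h1:5  h2:5  h3:5  h4:4  h5:10  h6:12  h7:2  h8:0  h9:0  h10:0 → peak 12
A104@7: h1:5  h2:5  h3:5  h4:4  h5:10  h6:10  h7:2  h8:2  h9:0  h10:0 → peak 10
Best is A104@1, peak 10.

10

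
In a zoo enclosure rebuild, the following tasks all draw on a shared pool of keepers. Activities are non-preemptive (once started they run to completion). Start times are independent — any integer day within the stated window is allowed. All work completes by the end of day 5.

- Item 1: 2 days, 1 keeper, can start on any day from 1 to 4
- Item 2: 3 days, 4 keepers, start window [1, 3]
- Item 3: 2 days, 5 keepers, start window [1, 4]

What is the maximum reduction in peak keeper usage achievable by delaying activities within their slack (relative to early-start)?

Early-start peak: d1:10  d2:10  d3:4  d4:0  d5:0 ⇒ 10.
Leveled (Item 1@1, Item 2@1, Item 3@4): d1:5  d2:5  d3:4  d4:5  d5:5 ⇒ 5.
Reduction 10 − 5 = 5.

5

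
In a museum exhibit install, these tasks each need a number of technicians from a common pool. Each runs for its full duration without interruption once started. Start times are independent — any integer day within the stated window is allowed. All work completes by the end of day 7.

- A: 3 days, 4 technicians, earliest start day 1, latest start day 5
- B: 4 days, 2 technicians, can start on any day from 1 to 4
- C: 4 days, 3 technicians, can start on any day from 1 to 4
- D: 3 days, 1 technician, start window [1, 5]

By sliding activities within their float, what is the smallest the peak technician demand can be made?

Early-start (A@1, B@1, C@1, D@1) gives peak 10: d1:10  d2:10  d3:10  d4:5  d5:0  d6:0  d7:0.
Shift B→4, C→4.
Schedule A@1, B@4, C@4, D@1: d1:5  d2:5  d3:5  d4:5  d5:5  d6:5  d7:5 — peak 5.
Total technician-days = 35 over 7 days ⇒ peak ≥ ⌈35/7⌉ = 5, so 5 is optimal.

5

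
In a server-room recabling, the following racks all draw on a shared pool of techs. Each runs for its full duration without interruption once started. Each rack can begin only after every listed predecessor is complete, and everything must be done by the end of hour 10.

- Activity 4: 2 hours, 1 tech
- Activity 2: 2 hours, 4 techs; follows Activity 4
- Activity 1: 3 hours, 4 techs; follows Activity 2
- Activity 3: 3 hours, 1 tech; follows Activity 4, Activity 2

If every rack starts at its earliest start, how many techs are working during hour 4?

At early start, hour 4 has: Activity 2.
Demand: 4 = 4.

4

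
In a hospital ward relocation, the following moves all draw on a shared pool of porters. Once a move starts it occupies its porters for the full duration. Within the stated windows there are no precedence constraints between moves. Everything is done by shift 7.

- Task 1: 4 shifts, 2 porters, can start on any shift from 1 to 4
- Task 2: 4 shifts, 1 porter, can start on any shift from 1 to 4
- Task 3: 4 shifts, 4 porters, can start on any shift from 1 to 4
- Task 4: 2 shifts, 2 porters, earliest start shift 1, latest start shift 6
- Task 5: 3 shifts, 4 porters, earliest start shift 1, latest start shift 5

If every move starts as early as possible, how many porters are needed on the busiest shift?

13

Early-start schedule: Task 1@1, Task 2@1, Task 3@1, Task 4@1, Task 5@1.
Load per shift: shift 1: 13, shift 2: 13, shift 3: 11, shift 4: 7, shift 5: 0, shift 6: 0, shift 7: 0.
Peak is 13.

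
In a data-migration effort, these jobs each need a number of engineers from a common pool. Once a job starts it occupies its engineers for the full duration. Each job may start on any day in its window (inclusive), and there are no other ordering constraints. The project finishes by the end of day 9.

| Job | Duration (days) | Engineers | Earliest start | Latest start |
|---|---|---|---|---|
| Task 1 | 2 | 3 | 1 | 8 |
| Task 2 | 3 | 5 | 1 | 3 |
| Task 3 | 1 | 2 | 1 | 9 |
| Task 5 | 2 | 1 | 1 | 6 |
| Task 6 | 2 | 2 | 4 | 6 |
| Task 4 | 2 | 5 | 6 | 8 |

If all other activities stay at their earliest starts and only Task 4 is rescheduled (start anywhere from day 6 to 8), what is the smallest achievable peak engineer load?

Task 4@6: d1:11  d2:9  d3:5  d4:2  d5:2  d6:5  d7:5  d8:0  d9:0 → peak 11
Task 4@7: d1:11  d2:9  d3:5  d4:2  d5:2  d6:0  d7:5  d8:5  d9:0 → peak 11
Task 4@8: d1:11  d2:9  d3:5  d4:2  d5:2  d6:0  d7:0  d8:5  d9:5 → peak 11
Best is Task 4@6, peak 11.

11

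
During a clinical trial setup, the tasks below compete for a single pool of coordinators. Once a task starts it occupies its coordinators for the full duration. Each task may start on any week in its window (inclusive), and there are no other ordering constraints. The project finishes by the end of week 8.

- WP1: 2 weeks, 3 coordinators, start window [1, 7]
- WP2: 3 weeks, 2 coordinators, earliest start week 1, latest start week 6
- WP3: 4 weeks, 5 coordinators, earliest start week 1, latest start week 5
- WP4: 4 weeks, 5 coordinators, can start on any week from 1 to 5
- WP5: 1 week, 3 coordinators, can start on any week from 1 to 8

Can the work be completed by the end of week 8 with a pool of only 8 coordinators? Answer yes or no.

Schedule WP1@1, WP2@3, WP3@1, WP4@5, WP5@6: w1:8  w2:8  w3:7  w4:7  w5:7  w6:8  w7:5  w8:5 — peak 8 ≤ 8.

yes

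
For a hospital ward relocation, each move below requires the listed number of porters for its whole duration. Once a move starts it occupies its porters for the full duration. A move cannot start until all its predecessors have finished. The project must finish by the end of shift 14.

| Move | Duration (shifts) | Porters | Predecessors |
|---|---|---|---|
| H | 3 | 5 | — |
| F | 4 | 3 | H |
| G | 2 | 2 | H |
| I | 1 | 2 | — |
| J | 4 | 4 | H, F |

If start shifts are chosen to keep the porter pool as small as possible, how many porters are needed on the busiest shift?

Early-start (H@1, F@4, G@4, I@1, J@8) gives peak 7: s1:7  s2:5  s3:5  s4:5  s5:5  s6:3  s7:3  s8:4  s9:4  s10:4  s11:4  s12:0  s13:0  s14:0.
Shift I→6.
Schedule H@1, F@4, G@4, I@6, J@8: s1:5  s2:5  s3:5  s4:5  s5:5  s6:5  s7:3  s8:4  s9:4  s10:4  s11:4  s12:0  s13:0  s14:0 — peak 5.

5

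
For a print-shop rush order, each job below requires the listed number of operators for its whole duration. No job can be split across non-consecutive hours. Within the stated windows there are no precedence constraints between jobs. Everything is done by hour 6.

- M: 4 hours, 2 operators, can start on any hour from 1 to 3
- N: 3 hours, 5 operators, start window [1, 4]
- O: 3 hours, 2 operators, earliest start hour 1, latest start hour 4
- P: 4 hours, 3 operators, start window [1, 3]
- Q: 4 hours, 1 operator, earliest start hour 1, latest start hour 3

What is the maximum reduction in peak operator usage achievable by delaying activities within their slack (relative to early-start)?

2

Early-start peak: h1:13  h2:13  h3:13  h4:6  h5:0  h6:0 ⇒ 13.
Leveled (M@1, N@1, O@4, P@1, Q@1): h1:11  h2:11  h3:11  h4:8  h5:2  h6:2 ⇒ 11.
Reduction 13 − 11 = 2.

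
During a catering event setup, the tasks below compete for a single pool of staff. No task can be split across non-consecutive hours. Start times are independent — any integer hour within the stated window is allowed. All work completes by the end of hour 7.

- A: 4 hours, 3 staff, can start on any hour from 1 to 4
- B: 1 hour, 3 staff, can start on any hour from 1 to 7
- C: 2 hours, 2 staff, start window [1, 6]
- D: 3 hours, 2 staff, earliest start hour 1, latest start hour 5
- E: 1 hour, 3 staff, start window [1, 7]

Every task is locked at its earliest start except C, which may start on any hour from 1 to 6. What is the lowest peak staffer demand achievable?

C@1: h1:13  h2:7  h3:5  h4:3  h5:0  h6:0  h7:0 → peak 13
C@2: h1:11  h2:7  h3:7  h4:3  h5:0  h6:0  h7:0 → peak 11
C@3: h1:11  h2:5  h3:7  h4:5  h5:0  h6:0  h7:0 → peak 11
C@4: h1:11  h2:5  h3:5  h4:5  h5:2  h6:0  h7:0 → peak 11
C@5: h1:11  h2:5  h3:5  h4:3  h5:2  h6:2  h7:0 → peak 11
C@6: h1:11  h2:5  h3:5  h4:3  h5:0  h6:2  h7:2 → peak 11
Best is C@2, peak 11.

11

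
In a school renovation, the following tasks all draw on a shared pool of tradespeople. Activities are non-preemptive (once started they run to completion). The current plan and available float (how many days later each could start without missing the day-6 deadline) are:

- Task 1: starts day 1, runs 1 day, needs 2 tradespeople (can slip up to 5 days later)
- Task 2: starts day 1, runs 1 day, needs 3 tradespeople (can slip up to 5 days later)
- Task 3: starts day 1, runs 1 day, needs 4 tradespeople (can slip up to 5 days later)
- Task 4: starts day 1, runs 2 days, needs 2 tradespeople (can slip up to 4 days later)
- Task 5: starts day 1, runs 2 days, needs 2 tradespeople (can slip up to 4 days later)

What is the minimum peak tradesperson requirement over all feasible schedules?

4

Early-start (Task 1@1, Task 2@1, Task 3@1, Task 4@1, Task 5@1) gives peak 13: d1:13  d2:4  d3:0  d4:0  d5:0  d6:0.
Shift Task 2→2, Task 3→3, Task 4→4, Task 5→4.
Schedule Task 1@1, Task 2@2, Task 3@3, Task 4@4, Task 5@4: d1:2  d2:3  d3:4  d4:4  d5:4  d6:0 — peak 4.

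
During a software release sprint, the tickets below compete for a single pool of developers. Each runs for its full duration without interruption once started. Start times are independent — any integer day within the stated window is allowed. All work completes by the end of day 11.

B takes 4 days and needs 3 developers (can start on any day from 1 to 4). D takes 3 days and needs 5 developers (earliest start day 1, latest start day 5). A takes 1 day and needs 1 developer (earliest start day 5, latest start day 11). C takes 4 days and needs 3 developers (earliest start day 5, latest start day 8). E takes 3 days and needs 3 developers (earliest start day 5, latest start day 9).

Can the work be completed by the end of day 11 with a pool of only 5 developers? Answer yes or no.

no

The minimum achievable peak is 6; 5 < 6, so no feasible schedule stays within the cap.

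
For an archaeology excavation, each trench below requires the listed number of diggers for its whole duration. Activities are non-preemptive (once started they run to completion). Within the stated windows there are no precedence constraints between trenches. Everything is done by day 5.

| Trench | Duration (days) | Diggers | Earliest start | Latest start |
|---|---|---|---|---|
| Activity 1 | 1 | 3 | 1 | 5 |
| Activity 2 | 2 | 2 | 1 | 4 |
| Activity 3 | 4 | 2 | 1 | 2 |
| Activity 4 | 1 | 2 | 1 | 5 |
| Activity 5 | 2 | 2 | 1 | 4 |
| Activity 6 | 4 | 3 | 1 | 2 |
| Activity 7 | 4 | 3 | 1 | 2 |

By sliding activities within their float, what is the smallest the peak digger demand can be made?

Early-start (Activity 1@1, Activity 2@1, Activity 3@1, Activity 4@1, Activity 5@1, Activity 6@1, Activity 7@1) gives peak 17: d1:17  d2:12  d3:8  d4:8  d5:0.
Shift Activity 5→3, Activity 6→2, Activity 7→2.
Schedule Activity 1@1, Activity 2@1, Activity 3@1, Activity 4@1, Activity 5@3, Activity 6@2, Activity 7@2: d1:9  d2:10  d3:10  d4:10  d5:6 — peak 10.

10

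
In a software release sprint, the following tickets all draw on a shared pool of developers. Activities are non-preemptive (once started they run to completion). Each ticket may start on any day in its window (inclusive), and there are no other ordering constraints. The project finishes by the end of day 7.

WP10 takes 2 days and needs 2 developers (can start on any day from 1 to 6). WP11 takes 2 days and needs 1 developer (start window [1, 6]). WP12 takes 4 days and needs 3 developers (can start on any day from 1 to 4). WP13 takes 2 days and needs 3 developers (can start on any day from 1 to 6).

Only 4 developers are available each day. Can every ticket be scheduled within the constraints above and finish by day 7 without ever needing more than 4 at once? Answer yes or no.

The minimum achievable peak is 5; 4 < 5, so no feasible schedule stays within the cap.

no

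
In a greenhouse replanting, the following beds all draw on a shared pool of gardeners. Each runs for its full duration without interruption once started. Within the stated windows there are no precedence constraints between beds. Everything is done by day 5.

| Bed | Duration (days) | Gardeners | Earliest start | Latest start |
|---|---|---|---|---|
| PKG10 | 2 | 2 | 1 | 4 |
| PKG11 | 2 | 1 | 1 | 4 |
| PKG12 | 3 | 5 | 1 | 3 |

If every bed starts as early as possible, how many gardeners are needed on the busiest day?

Early-start schedule: PKG10@1, PKG11@1, PKG12@1.
Load per day: day 1: 8, day 2: 8, day 3: 5, day 4: 0, day 5: 0.
Peak is 8.

8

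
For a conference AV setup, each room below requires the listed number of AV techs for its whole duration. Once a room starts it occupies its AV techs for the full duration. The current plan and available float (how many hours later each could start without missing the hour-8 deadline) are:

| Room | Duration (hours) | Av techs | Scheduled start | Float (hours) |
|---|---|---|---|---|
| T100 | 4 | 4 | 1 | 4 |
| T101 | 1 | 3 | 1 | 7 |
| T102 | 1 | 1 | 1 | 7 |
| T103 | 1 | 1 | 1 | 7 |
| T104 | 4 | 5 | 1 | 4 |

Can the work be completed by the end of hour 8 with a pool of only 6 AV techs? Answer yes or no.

The minimum achievable peak is 7; 6 < 7, so no feasible schedule stays within the cap.

no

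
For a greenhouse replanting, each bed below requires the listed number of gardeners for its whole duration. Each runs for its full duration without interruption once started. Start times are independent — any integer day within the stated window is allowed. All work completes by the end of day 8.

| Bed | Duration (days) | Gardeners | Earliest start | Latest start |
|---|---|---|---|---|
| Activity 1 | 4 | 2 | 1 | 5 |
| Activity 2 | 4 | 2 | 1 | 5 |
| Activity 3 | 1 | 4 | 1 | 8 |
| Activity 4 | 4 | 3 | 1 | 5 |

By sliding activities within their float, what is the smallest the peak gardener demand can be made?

Early-start (Activity 1@1, Activity 2@1, Activity 3@1, Activity 4@1) gives peak 11: d1:11  d2:7  d3:7  d4:7  d5:0  d6:0  d7:0  d8:0.
Shift Activity 2→2, Activity 4→5.
Schedule Activity 1@1, Activity 2@2, Activity 3@1, Activity 4@5: d1:6  d2:4  d3:4  d4:4  d5:5  d6:3  d7:3  d8:3 — peak 6.

6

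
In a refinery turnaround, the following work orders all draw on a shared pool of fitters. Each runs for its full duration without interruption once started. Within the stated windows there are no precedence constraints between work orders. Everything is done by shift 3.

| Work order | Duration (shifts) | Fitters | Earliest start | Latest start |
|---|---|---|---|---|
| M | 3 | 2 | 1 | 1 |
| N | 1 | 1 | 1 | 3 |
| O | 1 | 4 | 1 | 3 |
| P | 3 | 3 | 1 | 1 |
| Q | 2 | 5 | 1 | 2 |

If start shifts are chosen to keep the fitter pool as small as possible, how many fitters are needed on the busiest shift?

10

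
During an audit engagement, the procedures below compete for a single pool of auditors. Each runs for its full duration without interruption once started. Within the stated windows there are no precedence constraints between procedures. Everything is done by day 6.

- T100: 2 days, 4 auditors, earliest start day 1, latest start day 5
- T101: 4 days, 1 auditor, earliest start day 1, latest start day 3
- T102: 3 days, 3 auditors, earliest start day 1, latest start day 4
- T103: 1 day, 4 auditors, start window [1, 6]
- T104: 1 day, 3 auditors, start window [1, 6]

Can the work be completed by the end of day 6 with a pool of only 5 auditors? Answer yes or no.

The minimum achievable peak is 6; 5 < 6, so no feasible schedule stays within the cap.

no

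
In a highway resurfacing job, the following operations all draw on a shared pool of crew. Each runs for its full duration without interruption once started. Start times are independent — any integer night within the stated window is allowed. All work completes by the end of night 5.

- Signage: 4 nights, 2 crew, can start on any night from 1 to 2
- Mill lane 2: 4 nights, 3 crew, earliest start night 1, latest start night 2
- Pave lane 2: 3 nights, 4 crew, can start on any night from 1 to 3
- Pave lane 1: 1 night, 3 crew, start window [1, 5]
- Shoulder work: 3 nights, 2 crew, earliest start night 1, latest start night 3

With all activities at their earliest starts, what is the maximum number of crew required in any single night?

Early-start schedule: Signage@1, Mill lane 2@1, Pave lane 2@1, Pave lane 1@1, Shoulder work@1.
Load per night: night 1: 14, night 2: 11, night 3: 11, night 4: 5, night 5: 0.
Peak is 14.

14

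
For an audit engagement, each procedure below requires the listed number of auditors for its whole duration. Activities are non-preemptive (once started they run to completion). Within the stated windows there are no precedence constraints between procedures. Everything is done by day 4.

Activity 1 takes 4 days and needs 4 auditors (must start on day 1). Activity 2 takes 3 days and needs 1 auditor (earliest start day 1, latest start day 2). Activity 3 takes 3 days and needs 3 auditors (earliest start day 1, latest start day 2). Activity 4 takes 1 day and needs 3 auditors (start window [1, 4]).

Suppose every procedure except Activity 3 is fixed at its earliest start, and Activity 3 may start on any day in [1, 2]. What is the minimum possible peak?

8

Activity 3@1: d1:11  d2:8  d3:8  d4:4 → peak 11
Activity 3@2: d1:8  d2:8  d3:8  d4:7 → peak 8
Best is Activity 3@2, peak 8.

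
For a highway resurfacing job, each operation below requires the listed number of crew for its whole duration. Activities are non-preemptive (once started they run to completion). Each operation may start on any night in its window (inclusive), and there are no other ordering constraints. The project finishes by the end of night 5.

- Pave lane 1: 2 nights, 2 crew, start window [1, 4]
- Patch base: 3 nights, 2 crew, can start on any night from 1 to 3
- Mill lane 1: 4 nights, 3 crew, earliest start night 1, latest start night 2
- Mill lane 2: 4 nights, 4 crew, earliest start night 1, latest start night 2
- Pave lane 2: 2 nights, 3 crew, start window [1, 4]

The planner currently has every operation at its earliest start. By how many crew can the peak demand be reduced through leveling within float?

Early-start peak: n1:14  n2:14  n3:9  n4:7  n5:0 ⇒ 14.
Leveled (Pave lane 1@1, Patch base@1, Mill lane 1@1, Mill lane 2@1, Pave lane 2@4): n1:11  n2:11  n3:9  n4:10  n5:3 ⇒ 11.
Reduction 14 − 11 = 3.

3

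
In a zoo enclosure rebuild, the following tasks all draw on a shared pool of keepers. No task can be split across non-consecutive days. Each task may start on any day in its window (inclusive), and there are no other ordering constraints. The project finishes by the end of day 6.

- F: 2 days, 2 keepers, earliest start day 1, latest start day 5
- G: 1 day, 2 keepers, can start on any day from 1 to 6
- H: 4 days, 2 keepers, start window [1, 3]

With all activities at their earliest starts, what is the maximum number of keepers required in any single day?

6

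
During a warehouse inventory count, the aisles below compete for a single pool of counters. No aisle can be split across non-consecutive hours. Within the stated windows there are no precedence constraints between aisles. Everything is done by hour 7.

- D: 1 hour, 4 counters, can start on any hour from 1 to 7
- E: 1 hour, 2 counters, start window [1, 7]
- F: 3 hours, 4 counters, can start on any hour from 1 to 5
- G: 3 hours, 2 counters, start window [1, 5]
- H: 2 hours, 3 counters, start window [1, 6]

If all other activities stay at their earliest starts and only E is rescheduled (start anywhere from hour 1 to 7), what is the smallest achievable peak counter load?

13

E@1: h1:15  h2:9  h3:6  h4:0  h5:0  h6:0  h7:0 → peak 15
E@2: h1:13  h2:11  h3:6  h4:0  h5:0  h6:0  h7:0 → peak 13
E@3: h1:13  h2:9  h3:8  h4:0  h5:0  h6:0  h7:0 → peak 13
E@4: h1:13  h2:9  h3:6  h4:2  h5:0  h6:0  h7:0 → peak 13
E@5: h1:13  h2:9  h3:6  h4:0  h5:2  h6:0  h7:0 → peak 13
E@6: h1:13  h2:9  h3:6  h4:0  h5:0  h6:2  h7:0 → peak 13
E@7: h1:13  h2:9  h3:6  h4:0  h5:0  h6:0  h7:2 → peak 13
Best is E@2, peak 13.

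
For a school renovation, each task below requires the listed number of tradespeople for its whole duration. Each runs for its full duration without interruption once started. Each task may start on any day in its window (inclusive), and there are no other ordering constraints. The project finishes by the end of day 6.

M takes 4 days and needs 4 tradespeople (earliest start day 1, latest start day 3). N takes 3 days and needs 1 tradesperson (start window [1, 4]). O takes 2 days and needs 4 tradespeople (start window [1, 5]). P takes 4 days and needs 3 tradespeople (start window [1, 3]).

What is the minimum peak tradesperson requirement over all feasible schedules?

8

Early-start (M@1, N@1, O@1, P@1) gives peak 12: d1:12  d2:12  d3:8  d4:7  d5:0  d6:0.
Shift O→5.
Schedule M@1, N@1, O@5, P@1: d1:8  d2:8  d3:8  d4:7  d5:4  d6:4 — peak 8.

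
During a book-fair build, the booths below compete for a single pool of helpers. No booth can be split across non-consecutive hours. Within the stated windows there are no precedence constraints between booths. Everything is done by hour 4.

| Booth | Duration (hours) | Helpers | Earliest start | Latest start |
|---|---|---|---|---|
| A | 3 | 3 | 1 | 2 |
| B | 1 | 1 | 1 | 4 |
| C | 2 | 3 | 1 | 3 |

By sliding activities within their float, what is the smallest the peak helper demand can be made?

6

Early-start (A@1, B@1, C@1) gives peak 7: h1:7  h2:6  h3:3  h4:0.
Shift C→2.
Schedule A@1, B@1, C@2: h1:4  h2:6  h3:6  h4:0 — peak 6.
No arrangement of the 24 feasible schedules does better.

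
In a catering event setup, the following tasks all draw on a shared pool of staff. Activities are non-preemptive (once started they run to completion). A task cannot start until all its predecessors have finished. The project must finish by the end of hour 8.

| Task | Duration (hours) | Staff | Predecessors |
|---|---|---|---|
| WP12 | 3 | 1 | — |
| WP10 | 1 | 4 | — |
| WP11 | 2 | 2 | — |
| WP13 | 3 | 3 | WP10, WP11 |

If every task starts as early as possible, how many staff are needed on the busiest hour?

Early-start schedule: WP12@1, WP10@1, WP11@1, WP13@3.
Load per hour: hour 1: 7, hour 2: 3, hour 3: 4, hour 4: 3, hour 5: 3, hour 6: 0, hour 7: 0, hour 8: 0.
Peak is 7.

7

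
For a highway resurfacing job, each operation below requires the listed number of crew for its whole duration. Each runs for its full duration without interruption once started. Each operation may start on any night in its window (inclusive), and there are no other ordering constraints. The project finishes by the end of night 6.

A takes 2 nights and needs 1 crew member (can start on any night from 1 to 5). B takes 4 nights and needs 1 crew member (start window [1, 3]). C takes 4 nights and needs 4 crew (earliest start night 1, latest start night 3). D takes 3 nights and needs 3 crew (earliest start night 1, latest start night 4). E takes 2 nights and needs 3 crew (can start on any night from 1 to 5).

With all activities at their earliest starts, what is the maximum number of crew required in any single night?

12

Early-start schedule: A@1, B@1, C@1, D@1, E@1.
Load per night: night 1: 12, night 2: 12, night 3: 8, night 4: 5, night 5: 0, night 6: 0.
Peak is 12.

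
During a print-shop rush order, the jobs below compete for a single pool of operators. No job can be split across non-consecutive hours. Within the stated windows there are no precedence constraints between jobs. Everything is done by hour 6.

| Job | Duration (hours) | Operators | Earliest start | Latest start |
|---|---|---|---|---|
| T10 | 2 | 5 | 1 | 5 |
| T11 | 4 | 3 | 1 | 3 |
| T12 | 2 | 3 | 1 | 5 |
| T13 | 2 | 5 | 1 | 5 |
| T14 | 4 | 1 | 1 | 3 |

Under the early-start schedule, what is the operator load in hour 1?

At early start, hour 1 has: T10, T11, T12, T13, T14.
Demand: 5 + 3 + 3 + 5 + 1 = 17.

17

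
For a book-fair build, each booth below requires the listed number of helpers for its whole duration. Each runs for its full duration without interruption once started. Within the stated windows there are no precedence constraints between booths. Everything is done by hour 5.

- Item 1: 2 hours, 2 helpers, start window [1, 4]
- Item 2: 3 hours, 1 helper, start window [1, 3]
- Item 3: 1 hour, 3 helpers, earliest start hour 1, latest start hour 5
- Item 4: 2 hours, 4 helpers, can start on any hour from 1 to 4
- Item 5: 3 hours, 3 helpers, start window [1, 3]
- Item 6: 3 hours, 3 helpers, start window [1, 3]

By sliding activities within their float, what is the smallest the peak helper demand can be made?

Early-start (Item 1@1, Item 2@1, Item 3@1, Item 4@1, Item 5@1, Item 6@1) gives peak 16: h1:16  h2:13  h3:7  h4:0  h5:0.
Shift Item 2→2, Item 4→4, Item 6→3.
Schedule Item 1@1, Item 2@2, Item 3@1, Item 4@4, Item 5@1, Item 6@3: h1:8  h2:6  h3:7  h4:8  h5:7 — peak 8.
Total helper-hours = 36 over 5 hours ⇒ peak ≥ ⌈36/5⌉ = 8, so 8 is optimal.

8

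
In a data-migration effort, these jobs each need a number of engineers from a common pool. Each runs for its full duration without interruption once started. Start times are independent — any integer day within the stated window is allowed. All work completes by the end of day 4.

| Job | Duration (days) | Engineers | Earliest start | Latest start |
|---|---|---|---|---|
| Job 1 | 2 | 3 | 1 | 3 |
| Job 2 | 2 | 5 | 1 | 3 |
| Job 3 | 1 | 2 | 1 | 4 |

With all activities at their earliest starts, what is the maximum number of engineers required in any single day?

Early-start schedule: Job 1@1, Job 2@1, Job 3@1.
Load per day: day 1: 10, day 2: 8, day 3: 0, day 4: 0.
Peak is 10.

10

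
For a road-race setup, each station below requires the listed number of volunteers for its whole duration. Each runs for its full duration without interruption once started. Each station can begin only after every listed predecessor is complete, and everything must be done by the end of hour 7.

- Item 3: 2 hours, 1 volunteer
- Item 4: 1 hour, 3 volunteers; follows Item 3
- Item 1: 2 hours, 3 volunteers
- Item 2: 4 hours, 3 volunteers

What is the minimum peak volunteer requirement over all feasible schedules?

Early-start (Item 3@1, Item 4@3, Item 1@1, Item 2@1) gives peak 7: h1:7  h2:7  h3:6  h4:3  h5:0  h6:0  h7:0.
Shift Item 2→4.
Schedule Item 3@1, Item 4@3, Item 1@1, Item 2@4: h1:4  h2:4  h3:3  h4:3  h5:3  h6:3  h7:3 — peak 4.
Total volunteer-hours = 23 over 7 hours ⇒ peak ≥ ⌈23/7⌉ = 4, so 4 is optimal.

4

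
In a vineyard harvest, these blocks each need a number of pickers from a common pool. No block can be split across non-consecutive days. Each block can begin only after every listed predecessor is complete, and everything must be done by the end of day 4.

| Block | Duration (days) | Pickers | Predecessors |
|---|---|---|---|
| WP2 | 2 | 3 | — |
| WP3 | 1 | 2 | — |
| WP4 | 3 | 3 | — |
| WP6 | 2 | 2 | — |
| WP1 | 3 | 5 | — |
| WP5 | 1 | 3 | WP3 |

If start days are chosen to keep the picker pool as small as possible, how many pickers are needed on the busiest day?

11

Early-start (WP2@1, WP3@1, WP4@1, WP6@1, WP1@1, WP5@2) gives peak 16: d1:15  d2:16  d3:8  d4:0.
Shift WP6→3, WP1→2, WP5→4.
Schedule WP2@1, WP3@1, WP4@1, WP6@3, WP1@2, WP5@4: d1:8  d2:11  d3:10  d4:10 — peak 11.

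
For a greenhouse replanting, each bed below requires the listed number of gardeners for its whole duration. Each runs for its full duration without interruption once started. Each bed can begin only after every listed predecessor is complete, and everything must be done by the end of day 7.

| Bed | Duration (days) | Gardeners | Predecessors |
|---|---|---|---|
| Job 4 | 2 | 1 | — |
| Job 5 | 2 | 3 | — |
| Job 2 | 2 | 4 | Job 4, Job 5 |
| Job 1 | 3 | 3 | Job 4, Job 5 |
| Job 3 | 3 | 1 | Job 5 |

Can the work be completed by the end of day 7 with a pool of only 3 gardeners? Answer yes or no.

no

Total gardener-days = 28; over 7 days the average is 28/7 > 3, so some day must exceed 3.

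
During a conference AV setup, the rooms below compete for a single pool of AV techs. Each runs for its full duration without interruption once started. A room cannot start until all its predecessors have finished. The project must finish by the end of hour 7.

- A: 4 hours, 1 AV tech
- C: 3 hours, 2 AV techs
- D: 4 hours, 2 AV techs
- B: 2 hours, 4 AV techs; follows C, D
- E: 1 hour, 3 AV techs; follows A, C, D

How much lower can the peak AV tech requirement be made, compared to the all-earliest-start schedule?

2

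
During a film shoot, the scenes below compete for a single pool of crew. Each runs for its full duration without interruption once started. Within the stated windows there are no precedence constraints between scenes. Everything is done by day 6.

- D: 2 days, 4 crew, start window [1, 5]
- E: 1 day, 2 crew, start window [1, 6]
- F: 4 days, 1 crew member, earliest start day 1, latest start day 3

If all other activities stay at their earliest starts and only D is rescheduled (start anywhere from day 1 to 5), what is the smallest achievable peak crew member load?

4

D@1: d1:7  d2:5  d3:1  d4:1  d5:0  d6:0 → peak 7
D@2: d1:3  d2:5  d3:5  d4:1  d5:0  d6:0 → peak 5
D@3: d1:3  d2:1  d3:5  d4:5  d5:0  d6:0 → peak 5
D@4: d1:3  d2:1  d3:1  d4:5  d5:4  d6:0 → peak 5
D@5: d1:3  d2:1  d3:1  d4:1  d5:4  d6:4 → peak 4
Best is D@5, peak 4.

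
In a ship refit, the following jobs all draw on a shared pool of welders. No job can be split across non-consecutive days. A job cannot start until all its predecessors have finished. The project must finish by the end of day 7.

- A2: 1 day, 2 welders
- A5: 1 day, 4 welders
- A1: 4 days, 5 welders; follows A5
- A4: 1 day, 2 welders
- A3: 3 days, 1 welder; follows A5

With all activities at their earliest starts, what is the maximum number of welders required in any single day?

8

Early-start schedule: A2@1, A5@1, A1@2, A4@1, A3@2.
Load per day: day 1: 8, day 2: 6, day 3: 6, day 4: 6, day 5: 5, day 6: 0, day 7: 0.
Peak is 8.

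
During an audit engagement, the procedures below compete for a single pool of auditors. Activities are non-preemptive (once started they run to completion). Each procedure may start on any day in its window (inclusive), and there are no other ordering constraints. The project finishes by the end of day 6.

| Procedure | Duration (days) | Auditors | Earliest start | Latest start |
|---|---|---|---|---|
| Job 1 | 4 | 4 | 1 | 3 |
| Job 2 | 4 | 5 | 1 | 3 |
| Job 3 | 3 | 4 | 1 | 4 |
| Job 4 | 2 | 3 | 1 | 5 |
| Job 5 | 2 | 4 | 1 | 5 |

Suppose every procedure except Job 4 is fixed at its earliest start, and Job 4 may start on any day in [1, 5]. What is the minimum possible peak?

17

Job 4@1: d1:20  d2:20  d3:13  d4:9  d5:0  d6:0 → peak 20
Job 4@2: d1:17  d2:20  d3:16  d4:9  d5:0  d6:0 → peak 20
Job 4@3: d1:17  d2:17  d3:16  d4:12  d5:0  d6:0 → peak 17
Job 4@4: d1:17  d2:17  d3:13  d4:12  d5:3  d6:0 → peak 17
Job 4@5: d1:17  d2:17  d3:13  d4:9  d5:3  d6:3 → peak 17
Best is Job 4@3, peak 17.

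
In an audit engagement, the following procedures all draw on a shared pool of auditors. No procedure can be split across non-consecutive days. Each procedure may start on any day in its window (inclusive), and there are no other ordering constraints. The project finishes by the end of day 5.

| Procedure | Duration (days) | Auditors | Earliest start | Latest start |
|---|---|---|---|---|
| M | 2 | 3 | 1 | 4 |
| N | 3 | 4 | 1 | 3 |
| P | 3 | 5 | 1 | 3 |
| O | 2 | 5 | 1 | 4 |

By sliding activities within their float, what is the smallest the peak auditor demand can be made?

Early-start (M@1, N@1, P@1, O@1) gives peak 17: d1:17  d2:17  d3:9  d4:0  d5:0.
Shift N→3, O→4.
Schedule M@1, N@3, P@1, O@4: d1:8  d2:8  d3:9  d4:9  d5:9 — peak 9.
Total auditor-days = 43 over 5 days ⇒ peak ≥ ⌈43/5⌉ = 9, so 9 is optimal.

9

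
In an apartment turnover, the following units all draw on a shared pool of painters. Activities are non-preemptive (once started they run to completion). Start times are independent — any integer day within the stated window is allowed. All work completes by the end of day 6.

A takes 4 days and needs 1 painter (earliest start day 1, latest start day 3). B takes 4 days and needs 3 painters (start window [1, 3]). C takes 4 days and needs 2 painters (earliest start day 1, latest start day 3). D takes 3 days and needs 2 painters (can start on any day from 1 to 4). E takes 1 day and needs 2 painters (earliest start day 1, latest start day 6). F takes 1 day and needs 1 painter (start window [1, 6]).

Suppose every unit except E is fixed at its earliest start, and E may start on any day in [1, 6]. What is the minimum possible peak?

E@1: d1:11  d2:8  d3:8  d4:6  d5:0  d6:0 → peak 11
E@2: d1:9  d2:10  d3:8  d4:6  d5:0  d6:0 → peak 10
E@3: d1:9  d2:8  d3:10  d4:6  d5:0  d6:0 → peak 10
E@4: d1:9  d2:8  d3:8  d4:8  d5:0  d6:0 → peak 9
E@5: d1:9  d2:8  d3:8  d4:6  d5:2  d6:0 → peak 9
E@6: d1:9  d2:8  d3:8  d4:6  d5:0  d6:2 → peak 9
Best is E@4, peak 9.

9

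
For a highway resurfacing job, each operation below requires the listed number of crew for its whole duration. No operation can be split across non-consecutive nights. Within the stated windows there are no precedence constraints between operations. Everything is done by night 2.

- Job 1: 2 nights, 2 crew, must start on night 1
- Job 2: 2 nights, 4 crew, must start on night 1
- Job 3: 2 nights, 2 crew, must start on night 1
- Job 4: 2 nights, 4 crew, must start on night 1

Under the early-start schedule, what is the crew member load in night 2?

12

At early start, night 2 has: Job 1, Job 2, Job 3, Job 4.
Demand: 2 + 4 + 2 + 4 = 12.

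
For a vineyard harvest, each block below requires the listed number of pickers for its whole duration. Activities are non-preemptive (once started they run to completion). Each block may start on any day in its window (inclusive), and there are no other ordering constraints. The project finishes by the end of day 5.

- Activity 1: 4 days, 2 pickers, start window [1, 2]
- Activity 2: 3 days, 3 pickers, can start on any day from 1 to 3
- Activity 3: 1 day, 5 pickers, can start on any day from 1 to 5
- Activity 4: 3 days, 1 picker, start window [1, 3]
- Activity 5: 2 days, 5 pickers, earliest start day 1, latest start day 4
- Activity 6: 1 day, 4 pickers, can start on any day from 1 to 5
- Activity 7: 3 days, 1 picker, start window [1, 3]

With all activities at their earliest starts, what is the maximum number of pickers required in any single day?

21

Early-start schedule: Activity 1@1, Activity 2@1, Activity 3@1, Activity 4@1, Activity 5@1, Activity 6@1, Activity 7@1.
Load per day: day 1: 21, day 2: 12, day 3: 7, day 4: 2, day 5: 0.
Peak is 21.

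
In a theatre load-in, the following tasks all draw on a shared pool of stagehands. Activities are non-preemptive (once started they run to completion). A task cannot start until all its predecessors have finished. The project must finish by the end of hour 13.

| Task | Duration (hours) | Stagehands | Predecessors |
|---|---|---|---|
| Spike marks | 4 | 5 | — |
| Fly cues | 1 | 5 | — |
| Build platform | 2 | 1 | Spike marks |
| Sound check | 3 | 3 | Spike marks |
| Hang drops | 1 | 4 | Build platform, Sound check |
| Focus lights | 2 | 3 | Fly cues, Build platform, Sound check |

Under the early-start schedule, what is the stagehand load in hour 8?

At early start, hour 8 has: Hang drops, Focus lights.
Demand: 4 + 3 = 7.

7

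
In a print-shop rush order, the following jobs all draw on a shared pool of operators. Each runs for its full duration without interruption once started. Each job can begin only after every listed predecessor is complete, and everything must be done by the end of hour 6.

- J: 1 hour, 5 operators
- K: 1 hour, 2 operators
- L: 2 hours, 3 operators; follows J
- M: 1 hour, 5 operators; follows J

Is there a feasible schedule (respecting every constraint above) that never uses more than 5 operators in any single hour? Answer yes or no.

Schedule J@1, K@2, L@2, M@4: h1:5  h2:5  h3:3  h4:5  h5:0  h6:0 — peak 5 ≤ 5.

yes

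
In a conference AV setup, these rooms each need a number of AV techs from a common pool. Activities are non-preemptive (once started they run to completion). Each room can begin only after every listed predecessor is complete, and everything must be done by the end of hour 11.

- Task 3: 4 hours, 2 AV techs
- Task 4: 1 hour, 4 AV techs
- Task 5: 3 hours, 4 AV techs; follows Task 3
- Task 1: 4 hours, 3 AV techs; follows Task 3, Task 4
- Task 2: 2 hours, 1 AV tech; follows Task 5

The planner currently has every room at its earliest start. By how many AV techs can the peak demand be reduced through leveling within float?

Early-start peak: h1:6  h2:2  h3:2  h4:2  h5:7  h6:7  h7:7  h8:4  h9:1  h10:0  h11:0 ⇒ 7.
Leveled (Task 3@1, Task 4@1, Task 5@5, Task 1@8, Task 2@8): h1:6  h2:2  h3:2  h4:2  h5:4  h6:4  h7:4  h8:4  h9:4  h10:3  h11:3 ⇒ 6.
Reduction 7 − 6 = 1.

1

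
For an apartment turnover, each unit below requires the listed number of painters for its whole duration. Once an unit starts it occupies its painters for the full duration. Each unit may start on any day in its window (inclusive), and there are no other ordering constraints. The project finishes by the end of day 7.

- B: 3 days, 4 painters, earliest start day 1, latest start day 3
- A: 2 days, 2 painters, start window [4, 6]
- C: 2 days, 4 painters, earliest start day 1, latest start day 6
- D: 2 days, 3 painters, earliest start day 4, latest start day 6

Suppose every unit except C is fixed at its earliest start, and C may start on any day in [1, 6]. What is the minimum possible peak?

C@1: d1:8  d2:8  d3:4  d4:5  d5:5  d6:0  d7:0 → peak 8
C@2: d1:4  d2:8  d3:8  d4:5  d5:5  d6:0  d7:0 → peak 8
C@3: d1:4  d2:4  d3:8  d4:9  d5:5  d6:0  d7:0 → peak 9
C@4: d1:4  d2:4  d3:4  d4:9  d5:9  d6:0  d7:0 → peak 9
C@5: d1:4  d2:4  d3:4  d4:5  d5:9  d6:4  d7:0 → peak 9
C@6: d1:4  d2:4  d3:4  d4:5  d5:5  d6:4  d7:4 → peak 5
Best is C@6, peak 5.

5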